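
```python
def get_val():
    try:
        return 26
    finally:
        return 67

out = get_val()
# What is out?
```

Step-by-step execution trace:
1. `get_val()` enters try: `return 26` sets pending return value 26.
2. Before returning, `finally: return 67` runs and overrides the pending return.
3. get_val() returns 67 → out = 67.
Result: 67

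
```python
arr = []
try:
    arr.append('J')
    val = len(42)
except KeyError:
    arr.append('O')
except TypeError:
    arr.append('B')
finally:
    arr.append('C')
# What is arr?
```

Step-by-step execution trace:
1. try: `arr.append('J')` → arr = ['J'].
2. `val = len(42)` raises TypeError.
3. `except KeyError` does not match TypeError; skipped.
4. `except TypeError` matches → `arr.append('B')` → arr = ['J', 'B'].
5. finally always runs: `arr.append('C')` → arr = ['J', 'B', 'C'].
Result: ['J', 'B', 'C']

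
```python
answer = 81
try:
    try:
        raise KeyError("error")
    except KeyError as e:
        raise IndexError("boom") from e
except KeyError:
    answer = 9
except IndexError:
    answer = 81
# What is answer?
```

Step-by-step execution trace:
1. Inner try raises KeyError; inner `except KeyError as e` catches it.
2. `raise IndexError(...) from e` raises IndexError (KeyError is attached as __cause__, but only IndexError is active).
3. Outer `except KeyError` does not match IndexError; skipped.
4. Outer `except IndexError` matches → answer = 81.
Result: 81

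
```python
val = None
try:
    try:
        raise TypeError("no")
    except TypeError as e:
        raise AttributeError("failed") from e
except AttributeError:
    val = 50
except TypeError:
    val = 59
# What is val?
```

Step-by-step execution trace:
1. Inner try raises TypeError; inner `except TypeError as e` catches it.
2. `raise AttributeError(...) from e` raises AttributeError (TypeError is attached as __cause__, but only AttributeError is active).
3. Outer `except AttributeError` matches → val = 50.
4. `except TypeError` is not reached.
Result: 50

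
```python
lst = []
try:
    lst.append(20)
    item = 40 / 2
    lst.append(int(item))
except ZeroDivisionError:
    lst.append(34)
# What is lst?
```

Step-by-step execution trace:
1. try: `lst.append(20)` → lst = [20].
2. `item = 40 / 2` → item = 20.0. No exception raised.
3. `lst.append(int(item))` → lst = [20, 20].
4. `except ZeroDivisionError` is skipped (no exception was raised).
Result: [20, 20]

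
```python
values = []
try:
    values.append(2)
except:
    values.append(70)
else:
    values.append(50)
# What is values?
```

Step-by-step execution trace:
1. try: `values.append(2)` → values = [2]. No exception raised.
2. `except` is skipped.
3. `else` runs (try completed without exception): `values.append(50)` → values = [2, 50].
Result: [2, 50]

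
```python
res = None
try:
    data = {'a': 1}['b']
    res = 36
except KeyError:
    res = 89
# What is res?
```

Step-by-step execution trace:
1. `data = {'a': 1}['b']` raises KeyError.
2. `res = 36` is not reached.
3. `except KeyError` matches → res = 89.
Result: 89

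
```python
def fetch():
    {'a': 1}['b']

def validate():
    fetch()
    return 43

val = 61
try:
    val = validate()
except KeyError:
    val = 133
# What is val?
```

Step-by-step execution trace:
1. val starts at 61.
2. try: `validate()` calls `fetch()`.
3. `fetch()` evaluates `{'a': 1}['b']`, which raises KeyError; it propagates through validate (uncaught).
4. `return 43` in validate is not reached; the assignment to val does not complete.
5. `except KeyError` matches → val = 133.
Result: 133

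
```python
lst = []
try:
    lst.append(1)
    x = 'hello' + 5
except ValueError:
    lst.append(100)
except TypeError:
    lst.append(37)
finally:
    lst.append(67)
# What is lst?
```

Step-by-step execution trace:
1. try: `lst.append(1)` → lst = [1].
2. `x = 'hello' + 5` raises TypeError.
3. `except ValueError` does not match TypeError; skipped.
4. `except TypeError` matches → `lst.append(37)` → lst = [1, 37].
5. finally always runs: `lst.append(67)` → lst = [1, 37, 67].
Result: [1, 37, 67]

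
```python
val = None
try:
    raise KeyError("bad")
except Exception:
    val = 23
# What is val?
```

Step-by-step execution trace:
1. `raise KeyError(...)` raises KeyError.
2. `except Exception` matches (KeyError is a subclass of Exception) → val = 23.
Result: 23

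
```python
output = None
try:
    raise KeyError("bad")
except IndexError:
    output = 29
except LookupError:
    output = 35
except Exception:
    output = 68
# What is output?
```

Step-by-step execution trace:
1. `raise KeyError(...)` raises KeyError.
2. `except IndexError` does not match (KeyError is not a subclass of IndexError); skipped.
3. `except LookupError` matches (KeyError is a subclass of LookupError) → output = 35.
4. `except Exception` is not reached.
Result: 35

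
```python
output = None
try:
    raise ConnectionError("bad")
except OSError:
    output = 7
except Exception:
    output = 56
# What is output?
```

Step-by-step execution trace:
1. `raise ConnectionError(...)` raises ConnectionError.
2. `except OSError` matches (ConnectionError is a subclass of OSError) → output = 7.
3. `except Exception` is not reached.
Result: 7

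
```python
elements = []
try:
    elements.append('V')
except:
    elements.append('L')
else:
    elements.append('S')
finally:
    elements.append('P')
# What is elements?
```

Step-by-step execution trace:
1. try: `elements.append('V')` → elements = ['V']. No exception raised.
2. `except` is skipped.
3. `else` runs: `elements.append('S')` → elements = ['V', 'S'].
4. `finally` always runs: `elements.append('P')` → elements = ['V', 'S', 'P'].
Result: ['V', 'S', 'P']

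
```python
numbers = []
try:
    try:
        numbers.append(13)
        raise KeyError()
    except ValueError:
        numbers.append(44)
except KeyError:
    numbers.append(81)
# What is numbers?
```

Step-by-step execution trace:
1. Inner try: `numbers.append(13)` → numbers = [13].
2. `raise KeyError()` raises KeyError.
3. Inner `except ValueError` does not match KeyError; exception propagates to outer try.
4. Outer `except KeyError` matches → `numbers.append(81)` → numbers = [13, 81].
Result: [13, 81]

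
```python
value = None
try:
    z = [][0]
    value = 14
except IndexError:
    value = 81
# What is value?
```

Step-by-step execution trace:
1. `z = [][0]` raises IndexError.
2. `value = 14` is not reached.
3. `except IndexError` matches → value = 81.
Result: 81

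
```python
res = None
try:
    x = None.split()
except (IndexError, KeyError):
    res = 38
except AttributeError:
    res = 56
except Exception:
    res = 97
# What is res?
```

Step-by-step execution trace:
1. `x = None.split()` raises AttributeError.
2. `except (IndexError, KeyError)` does not match AttributeError; skipped.
3. `except AttributeError` matches (exact type match) → res = 56.
4. `except Exception` is not reached.
Result: 56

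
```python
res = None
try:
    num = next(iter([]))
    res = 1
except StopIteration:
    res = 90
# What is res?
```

Step-by-step execution trace:
1. `num = next(iter([]))` raises StopIteration.
2. `res = 1` is not reached.
3. `except StopIteration` matches → res = 90.
Result: 90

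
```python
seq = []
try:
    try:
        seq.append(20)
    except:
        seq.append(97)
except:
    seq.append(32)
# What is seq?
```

Step-by-step execution trace:
1. Inner try: `seq.append(20)` → seq = [20]. No exception raised.
2. Inner `except` is skipped.
3. Inner try completes normally; outer `except` is skipped.
Result: [20]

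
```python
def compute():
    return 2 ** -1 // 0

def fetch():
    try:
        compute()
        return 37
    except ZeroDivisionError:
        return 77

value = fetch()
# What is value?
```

Step-by-step execution trace:
1. `fetch()` calls `compute()`.
2. `compute()` evaluates `2 ** -1 // 0`, which raises ZeroDivisionError; it propagates to the caller.
3. `return 37` is not reached.
4. `except ZeroDivisionError` in fetch matches → returns 77.
5. value = 77.
Result: 77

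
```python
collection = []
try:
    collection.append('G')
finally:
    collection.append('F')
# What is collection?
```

Step-by-step execution trace:
1. try: `collection.append('G')` → collection = ['G'].
2. The try body completes without raising.
3. finally always runs: `collection.append('F')` → collection = ['G', 'F'].
Result: ['G', 'F']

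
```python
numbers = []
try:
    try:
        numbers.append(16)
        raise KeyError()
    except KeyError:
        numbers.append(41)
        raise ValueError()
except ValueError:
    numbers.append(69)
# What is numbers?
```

Step-by-step execution trace:
1. Inner try: `numbers.append(16)` → numbers = [16].
2. `raise KeyError()` raises KeyError.
3. Inner `except KeyError` matches → `numbers.append(41)` → numbers = [16, 41].
4. `raise ValueError()` raises ValueError; propagates to outer try.
5. Outer `except ValueError` matches → `numbers.append(69)` → numbers = [16, 41, 69].
Result: [16, 41, 69]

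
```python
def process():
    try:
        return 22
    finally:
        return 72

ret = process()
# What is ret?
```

Step-by-step execution trace:
1. `process()` enters try: `return 22` sets pending return value 22.
2. Before returning, `finally: return 72` runs and overrides the pending return.
3. process() returns 72 → ret = 72.
Result: 72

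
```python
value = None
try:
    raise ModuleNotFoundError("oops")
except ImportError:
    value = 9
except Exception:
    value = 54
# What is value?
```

Step-by-step execution trace:
1. `raise ModuleNotFoundError(...)` raises ModuleNotFoundError.
2. `except ImportError` matches (ModuleNotFoundError is a subclass of ImportError) → value = 9.
3. `except Exception` is not reached.
Result: 9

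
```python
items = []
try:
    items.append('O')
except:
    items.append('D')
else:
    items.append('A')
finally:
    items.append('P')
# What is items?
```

Step-by-step execution trace:
1. try: `items.append('O')` → items = ['O']. No exception raised.
2. `except` is skipped.
3. `else` runs: `items.append('A')` → items = ['O', 'A'].
4. `finally` always runs: `items.append('P')` → items = ['O', 'A', 'P'].
Result: ['O', 'A', 'P']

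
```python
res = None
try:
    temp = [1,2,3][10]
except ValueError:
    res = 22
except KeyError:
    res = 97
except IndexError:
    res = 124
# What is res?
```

Step-by-step execution trace:
1. `temp = [1,2,3][10]` raises IndexError.
2. `except ValueError` does not match IndexError; skipped.
3. `except KeyError` does not match IndexError; skipped.
4. `except IndexError` matches → res = 124.
Result: 124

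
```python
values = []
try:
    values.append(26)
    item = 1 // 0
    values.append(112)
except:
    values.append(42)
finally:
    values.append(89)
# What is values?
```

Step-by-step execution trace:
1. try: `values.append(26)` → values = [26].
2. `item = 1 // 0` raises ZeroDivisionError; `values.append(112)` is not reached.
3. bare `except` matches → `values.append(42)` → values = [26, 42].
4. finally always runs: `values.append(89)` → values = [26, 42, 89].
Result: [26, 42, 89]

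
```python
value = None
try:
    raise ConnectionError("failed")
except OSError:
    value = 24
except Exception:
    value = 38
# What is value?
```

Step-by-step execution trace:
1. `raise ConnectionError(...)` raises ConnectionError.
2. `except OSError` matches (ConnectionError is a subclass of OSError) → value = 24.
3. `except Exception` is not reached.
Result: 24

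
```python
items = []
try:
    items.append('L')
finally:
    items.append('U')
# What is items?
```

Step-by-step execution trace:
1. try: `items.append('L')` → items = ['L'].
2. The try body completes without raising.
3. finally always runs: `items.append('U')` → items = ['L', 'U'].
Result: ['L', 'U']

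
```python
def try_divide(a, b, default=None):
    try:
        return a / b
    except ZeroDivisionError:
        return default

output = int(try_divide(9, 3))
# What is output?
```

Step-by-step execution trace:
1. `try_divide(9, 3)` enters try: `return 9 / 3` → returns 3.0. No exception raised.
2. `except ZeroDivisionError` is skipped.
3. `int(3.0)` → 3 → output = 3.
Result: 3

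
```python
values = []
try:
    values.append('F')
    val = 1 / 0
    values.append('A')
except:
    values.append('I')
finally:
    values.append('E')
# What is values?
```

Step-by-step execution trace:
1. try: `values.append('F')` → values = ['F'].
2. `val = 1 / 0` raises ZeroDivisionError; `values.append('A')` is not reached.
3. bare `except` matches → `values.append('I')` → values = ['F', 'I'].
4. finally always runs: `values.append('E')` → values = ['F', 'I', 'E'].
Result: ['F', 'I', 'E']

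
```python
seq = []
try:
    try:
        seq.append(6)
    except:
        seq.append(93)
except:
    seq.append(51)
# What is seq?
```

Step-by-step execution trace:
1. Inner try: `seq.append(6)` → seq = [6]. No exception raised.
2. Inner `except` is skipped.
3. Inner try completes normally; outer `except` is skipped.
Result: [6]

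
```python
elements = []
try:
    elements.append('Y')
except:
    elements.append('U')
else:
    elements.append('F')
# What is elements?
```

Step-by-step execution trace:
1. try: `elements.append('Y')` → elements = ['Y']. No exception raised.
2. `except` is skipped.
3. `else` runs (try completed without exception): `elements.append('F')` → elements = ['Y', 'F'].
Result: ['Y', 'F']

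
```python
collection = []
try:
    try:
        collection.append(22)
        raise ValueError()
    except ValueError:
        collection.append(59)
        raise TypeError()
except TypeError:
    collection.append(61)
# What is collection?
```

Step-by-step execution trace:
1. Inner try: `collection.append(22)` → collection = [22].
2. `raise ValueError()` raises ValueError.
3. Inner `except ValueError` matches → `collection.append(59)` → collection = [22, 59].
4. `raise TypeError()` raises TypeError; propagates to outer try.
5. Outer `except TypeError` matches → `collection.append(61)` → collection = [22, 59, 61].
Result: [22, 59, 61]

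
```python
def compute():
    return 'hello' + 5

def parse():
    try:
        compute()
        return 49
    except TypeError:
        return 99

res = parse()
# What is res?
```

Step-by-step execution trace:
1. `parse()` calls `compute()`.
2. `compute()` evaluates `'hello' + 5`, which raises TypeError; it propagates to the caller.
3. `return 49` is not reached.
4. `except TypeError` in parse matches → returns 99.
5. res = 99.
Result: 99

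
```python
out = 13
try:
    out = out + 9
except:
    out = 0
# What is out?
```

Step-by-step execution trace:
1. out starts at 13.
2. try: `out = out + 9` → out = 22. No exception raised.
3. `except` is skipped.
Result: 22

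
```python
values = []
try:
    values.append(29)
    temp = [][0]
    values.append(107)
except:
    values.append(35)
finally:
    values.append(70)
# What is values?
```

Step-by-step execution trace:
1. try: `values.append(29)` → values = [29].
2. `temp = [][0]` raises IndexError; `values.append(107)` is not reached.
3. bare `except` matches → `values.append(35)` → values = [29, 35].
4. finally always runs: `values.append(70)` → values = [29, 35, 70].
Result: [29, 35, 70]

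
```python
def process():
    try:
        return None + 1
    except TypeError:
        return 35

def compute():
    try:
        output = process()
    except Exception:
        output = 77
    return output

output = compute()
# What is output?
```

Step-by-step execution trace:
1. `compute()` calls `process()`.
2. In process: `None + 1` raises TypeError; `except TypeError` catches it → returns 35.
3. In compute: `output = process()` → output = 35. No exception reaches compute.
4. `except Exception` is skipped; compute returns 35.
5. output = 35.
Result: 35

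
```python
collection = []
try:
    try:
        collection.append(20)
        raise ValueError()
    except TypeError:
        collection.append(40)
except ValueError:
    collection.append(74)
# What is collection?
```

Step-by-step execution trace:
1. Inner try: `collection.append(20)` → collection = [20].
2. `raise ValueError()` raises ValueError.
3. Inner `except TypeError` does not match ValueError; exception propagates to outer try.
4. Outer `except ValueError` matches → `collection.append(74)` → collection = [20, 74].
Result: [20, 74]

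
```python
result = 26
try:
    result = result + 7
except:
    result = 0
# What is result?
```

Step-by-step execution trace:
1. result starts at 26.
2. try: `result = result + 7` → result = 33. No exception raised.
3. `except` is skipped.
Result: 33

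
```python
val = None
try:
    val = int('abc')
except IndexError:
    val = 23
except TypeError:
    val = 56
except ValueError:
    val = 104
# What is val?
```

Step-by-step execution trace:
1. `val = int('abc')` raises ValueError.
2. `except IndexError` does not match ValueError; skipped.
3. `except TypeError` does not match ValueError; skipped.
4. `except ValueError` matches → val = 104.
Result: 104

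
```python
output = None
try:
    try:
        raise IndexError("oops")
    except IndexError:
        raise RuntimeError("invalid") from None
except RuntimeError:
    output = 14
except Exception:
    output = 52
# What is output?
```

Step-by-step execution trace:
1. Inner try raises IndexError; inner `except IndexError` catches it.
2. `raise RuntimeError(...) from None` raises RuntimeError (from None suppresses __context__, but the active exception is still RuntimeError).
3. Outer `except RuntimeError` matches → output = 14.
4. `except Exception` is not reached.
Result: 14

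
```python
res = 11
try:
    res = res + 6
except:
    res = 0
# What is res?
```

Step-by-step execution trace:
1. res starts at 11.
2. try: `res = res + 6` → res = 17. No exception raised.
3. `except` is skipped.
Result: 17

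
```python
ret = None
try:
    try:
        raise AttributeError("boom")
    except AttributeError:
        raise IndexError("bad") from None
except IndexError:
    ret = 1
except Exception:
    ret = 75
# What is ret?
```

Step-by-step execution trace:
1. Inner try raises AttributeError; inner `except AttributeError` catches it.
2. `raise IndexError(...) from None` raises IndexError (from None suppresses __context__, but the active exception is still IndexError).
3. Outer `except IndexError` matches → ret = 1.
4. `except Exception` is not reached.
Result: 1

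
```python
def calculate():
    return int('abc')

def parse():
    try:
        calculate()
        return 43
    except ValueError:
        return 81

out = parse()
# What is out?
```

Step-by-step execution trace:
1. `parse()` calls `calculate()`.
2. `calculate()` evaluates `int('abc')`, which raises ValueError; it propagates to the caller.
3. `return 43` is not reached.
4. `except ValueError` in parse matches → returns 81.
5. out = 81.
Result: 81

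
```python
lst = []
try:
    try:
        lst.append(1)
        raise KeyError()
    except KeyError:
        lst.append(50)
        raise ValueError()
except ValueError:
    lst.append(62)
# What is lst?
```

Step-by-step execution trace:
1. Inner try: `lst.append(1)` → lst = [1].
2. `raise KeyError()` raises KeyError.
3. Inner `except KeyError` matches → `lst.append(50)` → lst = [1, 50].
4. `raise ValueError()` raises ValueError; propagates to outer try.
5. Outer `except ValueError` matches → `lst.append(62)` → lst = [1, 50, 62].
Result: [1, 50, 62]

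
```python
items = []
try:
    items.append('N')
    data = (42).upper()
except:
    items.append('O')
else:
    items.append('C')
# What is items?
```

Step-by-step execution trace:
1. try: `items.append('N')` → items = ['N'].
2. `data = (42).upper()` raises AttributeError.
3. bare `except` matches → `items.append('O')` → items = ['N', 'O'].
4. `else` is skipped (an exception was raised).
Result: ['N', 'O']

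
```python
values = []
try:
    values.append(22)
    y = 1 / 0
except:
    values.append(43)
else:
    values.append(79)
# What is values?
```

Step-by-step execution trace:
1. try: `values.append(22)` → values = [22].
2. `y = 1 / 0` raises ZeroDivisionError.
3. bare `except` matches → `values.append(43)` → values = [22, 43].
4. `else` is skipped (an exception was raised).
Result: [22, 43]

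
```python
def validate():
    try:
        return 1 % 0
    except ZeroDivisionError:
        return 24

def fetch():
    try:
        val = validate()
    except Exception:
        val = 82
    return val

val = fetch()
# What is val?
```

Step-by-step execution trace:
1. `fetch()` calls `validate()`.
2. In validate: `1 % 0` raises ZeroDivisionError; `except ZeroDivisionError` catches it → returns 24.
3. In fetch: `val = validate()` → val = 24. No exception reaches fetch.
4. `except Exception` is skipped; fetch returns 24.
5. val = 24.
Result: 24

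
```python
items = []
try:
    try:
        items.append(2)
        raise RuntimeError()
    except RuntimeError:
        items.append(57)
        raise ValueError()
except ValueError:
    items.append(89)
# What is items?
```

Step-by-step execution trace:
1. Inner try: `items.append(2)` → items = [2].
2. `raise RuntimeError()` raises RuntimeError.
3. Inner `except RuntimeError` matches → `items.append(57)` → items = [2, 57].
4. `raise ValueError()` raises ValueError; propagates to outer try.
5. Outer `except ValueError` matches → `items.append(89)` → items = [2, 57, 89].
Result: [2, 57, 89]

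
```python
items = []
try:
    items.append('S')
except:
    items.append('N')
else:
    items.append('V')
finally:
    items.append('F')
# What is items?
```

Step-by-step execution trace:
1. try: `items.append('S')` → items = ['S']. No exception raised.
2. `except` is skipped.
3. `else` runs: `items.append('V')` → items = ['S', 'V'].
4. `finally` always runs: `items.append('F')` → items = ['S', 'V', 'F'].
Result: ['S', 'V', 'F']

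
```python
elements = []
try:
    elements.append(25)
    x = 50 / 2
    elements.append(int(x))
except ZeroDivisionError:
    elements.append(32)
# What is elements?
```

Step-by-step execution trace:
1. try: `elements.append(25)` → elements = [25].
2. `x = 50 / 2` → x = 25.0. No exception raised.
3. `elements.append(int(x))` → elements = [25, 25].
4. `except ZeroDivisionError` is skipped (no exception was raised).
Result: [25, 25]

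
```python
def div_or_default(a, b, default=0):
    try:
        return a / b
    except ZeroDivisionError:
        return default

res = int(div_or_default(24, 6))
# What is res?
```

Step-by-step execution trace:
1. `div_or_default(24, 6)` enters try: `return 24 / 6` → returns 4.0. No exception raised.
2. `except ZeroDivisionError` is skipped.
3. `int(4.0)` → 4 → res = 4.
Result: 4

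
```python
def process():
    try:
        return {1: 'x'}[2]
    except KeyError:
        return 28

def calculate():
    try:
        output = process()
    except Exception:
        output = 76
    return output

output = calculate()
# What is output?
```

Step-by-step execution trace:
1. `calculate()` calls `process()`.
2. In process: `{1: 'x'}[2]` raises KeyError; `except KeyError` catches it → returns 28.
3. In calculate: `output = process()` → output = 28. No exception reaches calculate.
4. `except Exception` is skipped; calculate returns 28.
5. output = 28.
Result: 28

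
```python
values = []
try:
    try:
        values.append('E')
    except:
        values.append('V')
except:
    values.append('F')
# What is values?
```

Step-by-step execution trace:
1. Inner try: `values.append('E')` → values = ['E']. No exception raised.
2. Inner `except` is skipped.
3. Inner try completes normally; outer `except` is skipped.
Result: ['E']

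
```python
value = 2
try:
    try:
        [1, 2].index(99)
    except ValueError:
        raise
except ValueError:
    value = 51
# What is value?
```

Step-by-step execution trace:
1. Inner try: `[1, 2].index(99)` raises ValueError.
2. Inner `except ValueError` matches; bare `raise` re-raises the same ValueError.
3. Outer `except ValueError` matches → value = 51.
Result: 51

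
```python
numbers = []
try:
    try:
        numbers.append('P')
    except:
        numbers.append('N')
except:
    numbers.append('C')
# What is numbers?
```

Step-by-step execution trace:
1. Inner try: `numbers.append('P')` → numbers = ['P']. No exception raised.
2. Inner `except` is skipped.
3. Inner try completes normally; outer `except` is skipped.
Result: ['P']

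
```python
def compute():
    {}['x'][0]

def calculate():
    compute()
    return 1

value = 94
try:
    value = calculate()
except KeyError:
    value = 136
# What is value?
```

Step-by-step execution trace:
1. value starts at 94.
2. try: `calculate()` calls `compute()`.
3. `compute()` evaluates `{}['x'][0]`, which raises KeyError; it propagates through calculate (uncaught).
4. `return 1` in calculate is not reached; the assignment to value does not complete.
5. `except KeyError` matches → value = 136.
Result: 136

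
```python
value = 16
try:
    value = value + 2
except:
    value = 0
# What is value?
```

Step-by-step execution trace:
1. value starts at 16.
2. try: `value = value + 2` → value = 18. No exception raised.
3. `except` is skipped.
Result: 18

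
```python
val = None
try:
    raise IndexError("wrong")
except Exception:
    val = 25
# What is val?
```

Step-by-step execution trace:
1. `raise IndexError(...)` raises IndexError.
2. `except Exception` matches (IndexError is a subclass of Exception) → val = 25.
Result: 25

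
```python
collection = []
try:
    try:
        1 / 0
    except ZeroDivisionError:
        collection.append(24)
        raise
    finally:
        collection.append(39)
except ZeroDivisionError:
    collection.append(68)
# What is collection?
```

Step-by-step execution trace:
1. Inner try: `1 / 0` raises ZeroDivisionError.
2. Inner `except ZeroDivisionError` matches → `collection.append(24)` → collection = [24].
3. bare `raise` re-raises ZeroDivisionError.
4. Inner `finally` runs during unwinding: `collection.append(39)` → collection = [24, 39].
5. Outer `except ZeroDivisionError` matches → `collection.append(68)` → collection = [24, 39, 68].
Result: [24, 39, 68]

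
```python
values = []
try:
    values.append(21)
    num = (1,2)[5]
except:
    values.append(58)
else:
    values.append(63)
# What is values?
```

Step-by-step execution trace:
1. try: `values.append(21)` → values = [21].
2. `num = (1,2)[5]` raises IndexError.
3. bare `except` matches → `values.append(58)` → values = [21, 58].
4. `else` is skipped (an exception was raised).
Result: [21, 58]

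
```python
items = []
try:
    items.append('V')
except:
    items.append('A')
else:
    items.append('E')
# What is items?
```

Step-by-step execution trace:
1. try: `items.append('V')` → items = ['V']. No exception raised.
2. `except` is skipped.
3. `else` runs (try completed without exception): `items.append('E')` → items = ['V', 'E'].
Result: ['V', 'E']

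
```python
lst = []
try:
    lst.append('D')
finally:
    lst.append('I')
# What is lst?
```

Step-by-step execution trace:
1. try: `lst.append('D')` → lst = ['D'].
2. The try body completes without raising.
3. finally always runs: `lst.append('I')` → lst = ['D', 'I'].
Result: ['D', 'I']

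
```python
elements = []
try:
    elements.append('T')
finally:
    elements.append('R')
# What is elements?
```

Step-by-step execution trace:
1. try: `elements.append('T')` → elements = ['T'].
2. The try body completes without raising.
3. finally always runs: `elements.append('R')` → elements = ['T', 'R'].
Result: ['T', 'R']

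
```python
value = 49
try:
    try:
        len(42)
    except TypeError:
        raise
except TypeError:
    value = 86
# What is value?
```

Step-by-step execution trace:
1. Inner try: `len(42)` raises TypeError.
2. Inner `except TypeError` matches; bare `raise` re-raises the same TypeError.
3. Outer `except TypeError` matches → value = 86.
Result: 86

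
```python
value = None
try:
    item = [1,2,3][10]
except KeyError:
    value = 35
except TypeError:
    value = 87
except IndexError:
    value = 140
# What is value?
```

Step-by-step execution trace:
1. `item = [1,2,3][10]` raises IndexError.
2. `except KeyError` does not match IndexError; skipped.
3. `except TypeError` does not match IndexError; skipped.
4. `except IndexError` matches → value = 140.
Result: 140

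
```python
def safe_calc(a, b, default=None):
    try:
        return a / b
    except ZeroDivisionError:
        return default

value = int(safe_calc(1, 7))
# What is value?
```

Step-by-step execution trace:
1. `safe_calc(1, 7)` enters try: `return 1 / 7` → returns 0.14285714285714285. No exception raised.
2. `except ZeroDivisionError` is skipped.
3. `int(0.14285714285714285)` → 0 → value = 0.
Result: 0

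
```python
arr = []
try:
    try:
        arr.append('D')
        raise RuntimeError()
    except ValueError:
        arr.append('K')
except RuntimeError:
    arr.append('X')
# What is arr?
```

Step-by-step execution trace:
1. Inner try: `arr.append('D')` → arr = ['D'].
2. `raise RuntimeError()` raises RuntimeError.
3. Inner `except ValueError` does not match RuntimeError; exception propagates to outer try.
4. Outer `except RuntimeError` matches → `arr.append('X')` → arr = ['D', 'X'].
Result: ['D', 'X']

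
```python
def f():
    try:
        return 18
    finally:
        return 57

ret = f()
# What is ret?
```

Step-by-step execution trace:
1. `f()` enters try: `return 18` sets pending return value 18.
2. Before returning, `finally: return 57` runs and overrides the pending return.
3. f() returns 57 → ret = 57.
Result: 57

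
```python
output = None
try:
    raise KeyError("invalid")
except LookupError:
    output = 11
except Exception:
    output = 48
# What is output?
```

Step-by-step execution trace:
1. `raise KeyError(...)` raises KeyError.
2. `except LookupError` matches (KeyError is a subclass of LookupError) → output = 11.
3. `except Exception` is not reached.
Result: 11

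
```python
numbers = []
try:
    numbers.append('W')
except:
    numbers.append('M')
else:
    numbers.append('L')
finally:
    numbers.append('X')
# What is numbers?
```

Step-by-step execution trace:
1. try: `numbers.append('W')` → numbers = ['W']. No exception raised.
2. `except` is skipped.
3. `else` runs: `numbers.append('L')` → numbers = ['W', 'L'].
4. `finally` always runs: `numbers.append('X')` → numbers = ['W', 'L', 'X'].
Result: ['W', 'L', 'X']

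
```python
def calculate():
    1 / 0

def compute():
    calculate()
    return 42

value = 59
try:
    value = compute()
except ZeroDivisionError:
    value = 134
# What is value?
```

Step-by-step execution trace:
1. value starts at 59.
2. try: `compute()` calls `calculate()`.
3. `calculate()` evaluates `1 / 0`, which raises ZeroDivisionError; it propagates through compute (uncaught).
4. `return 42` in compute is not reached; the assignment to value does not complete.
5. `except ZeroDivisionError` matches → value = 134.
Result: 134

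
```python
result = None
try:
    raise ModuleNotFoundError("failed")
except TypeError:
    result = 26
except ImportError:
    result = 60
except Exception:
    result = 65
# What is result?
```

Step-by-step execution trace:
1. `raise ModuleNotFoundError(...)` raises ModuleNotFoundError.
2. `except TypeError` does not match (ModuleNotFoundError is not a subclass of TypeError); skipped.
3. `except ImportError` matches (ModuleNotFoundError is a subclass of ImportError) → result = 60.
4. `except Exception` is not reached.
Result: 60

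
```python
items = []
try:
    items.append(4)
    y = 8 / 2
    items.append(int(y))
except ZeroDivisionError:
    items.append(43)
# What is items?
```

Step-by-step execution trace:
1. try: `items.append(4)` → items = [4].
2. `y = 8 / 2` → y = 4.0. No exception raised.
3. `items.append(int(y))` → items = [4, 4].
4. `except ZeroDivisionError` is skipped (no exception was raised).
Result: [4, 4]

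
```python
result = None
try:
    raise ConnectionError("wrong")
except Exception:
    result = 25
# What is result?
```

Step-by-step execution trace:
1. `raise ConnectionError(...)` raises ConnectionError.
2. `except Exception` matches (ConnectionError is a subclass of Exception) → result = 25.
Result: 25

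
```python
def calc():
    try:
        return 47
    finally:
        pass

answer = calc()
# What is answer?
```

Step-by-step execution trace:
1. `calc()` enters try: `return 47` sets pending return value 47.
2. Before returning, `finally: pass` runs (no effect).
3. calc() returns 47 → answer = 47.
Result: 47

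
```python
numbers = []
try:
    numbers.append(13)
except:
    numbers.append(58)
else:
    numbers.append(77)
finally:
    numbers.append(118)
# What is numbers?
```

Step-by-step execution trace:
1. try: `numbers.append(13)` → numbers = [13]. No exception raised.
2. `except` is skipped.
3. `else` runs: `numbers.append(77)` → numbers = [13, 77].
4. `finally` always runs: `numbers.append(118)` → numbers = [13, 77, 118].
Result: [13, 77, 118]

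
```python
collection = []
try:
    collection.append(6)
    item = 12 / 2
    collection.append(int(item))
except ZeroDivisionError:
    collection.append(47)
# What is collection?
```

Step-by-step execution trace:
1. try: `collection.append(6)` → collection = [6].
2. `item = 12 / 2` → item = 6.0. No exception raised.
3. `collection.append(int(item))` → collection = [6, 6].
4. `except ZeroDivisionError` is skipped (no exception was raised).
Result: [6, 6]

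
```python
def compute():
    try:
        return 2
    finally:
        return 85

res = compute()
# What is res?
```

Step-by-step execution trace:
1. `compute()` enters try: `return 2` sets pending return value 2.
2. Before returning, `finally: return 85` runs and overrides the pending return.
3. compute() returns 85 → res = 85.
Result: 85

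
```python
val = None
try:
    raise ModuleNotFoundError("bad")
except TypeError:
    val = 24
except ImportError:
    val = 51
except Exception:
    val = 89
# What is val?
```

Step-by-step execution trace:
1. `raise ModuleNotFoundError(...)` raises ModuleNotFoundError.
2. `except TypeError` does not match (ModuleNotFoundError is not a subclass of TypeError); skipped.
3. `except ImportError` matches (ModuleNotFoundError is a subclass of ImportError) → val = 51.
4. `except Exception` is not reached.
Result: 51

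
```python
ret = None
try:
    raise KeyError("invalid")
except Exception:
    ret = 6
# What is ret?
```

Step-by-step execution trace:
1. `raise KeyError(...)` raises KeyError.
2. `except Exception` matches (KeyError is a subclass of Exception) → ret = 6.
Result: 6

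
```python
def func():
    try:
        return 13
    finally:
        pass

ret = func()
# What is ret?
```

Step-by-step execution trace:
1. `func()` enters try: `return 13` sets pending return value 13.
2. Before returning, `finally: pass` runs (no effect).
3. func() returns 13 → ret = 13.
Result: 13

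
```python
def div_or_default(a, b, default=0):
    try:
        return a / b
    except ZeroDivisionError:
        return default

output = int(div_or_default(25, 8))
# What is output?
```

Step-by-step execution trace:
1. `div_or_default(25, 8)` enters try: `return 25 / 8` → returns 3.125. No exception raised.
2. `except ZeroDivisionError` is skipped.
3. `int(3.125)` → 3 → output = 3.
Result: 3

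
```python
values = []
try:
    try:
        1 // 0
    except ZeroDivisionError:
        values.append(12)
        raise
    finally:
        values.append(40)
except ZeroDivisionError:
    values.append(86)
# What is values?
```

Step-by-step execution trace:
1. Inner try: `1 // 0` raises ZeroDivisionError.
2. Inner `except ZeroDivisionError` matches → `values.append(12)` → values = [12].
3. bare `raise` re-raises ZeroDivisionError.
4. Inner `finally` runs during unwinding: `values.append(40)` → values = [12, 40].
5. Outer `except ZeroDivisionError` matches → `values.append(86)` → values = [12, 40, 86].
Result: [12, 40, 86]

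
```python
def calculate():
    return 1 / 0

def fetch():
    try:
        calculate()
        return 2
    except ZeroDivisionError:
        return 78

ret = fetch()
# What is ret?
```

Step-by-step execution trace:
1. `fetch()` calls `calculate()`.
2. `calculate()` evaluates `1 / 0`, which raises ZeroDivisionError; it propagates to the caller.
3. `return 2` is not reached.
4. `except ZeroDivisionError` in fetch matches → returns 78.
5. ret = 78.
Result: 78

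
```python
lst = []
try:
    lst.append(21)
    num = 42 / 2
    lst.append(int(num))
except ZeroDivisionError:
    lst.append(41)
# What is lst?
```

Step-by-step execution trace:
1. try: `lst.append(21)` → lst = [21].
2. `num = 42 / 2` → num = 21.0. No exception raised.
3. `lst.append(int(num))` → lst = [21, 21].
4. `except ZeroDivisionError` is skipped (no exception was raised).
Result: [21, 21]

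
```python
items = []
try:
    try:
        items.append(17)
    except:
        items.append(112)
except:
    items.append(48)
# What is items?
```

Step-by-step execution trace:
1. Inner try: `items.append(17)` → items = [17]. No exception raised.
2. Inner `except` is skipped.
3. Inner try completes normally; outer `except` is skipped.
Result: [17]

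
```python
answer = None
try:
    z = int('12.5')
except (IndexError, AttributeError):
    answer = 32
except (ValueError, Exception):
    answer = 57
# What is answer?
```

Step-by-step execution trace:
1. `z = int('12.5')` raises ValueError.
2. `except (IndexError, AttributeError)` does not match ValueError; skipped.
3. `except (ValueError, Exception)` matches (ValueError is in the tuple) → answer = 57.
Result: 57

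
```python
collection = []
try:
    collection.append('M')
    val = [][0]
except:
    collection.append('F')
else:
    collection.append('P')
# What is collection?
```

Step-by-step execution trace:
1. try: `collection.append('M')` → collection = ['M'].
2. `val = [][0]` raises IndexError.
3. bare `except` matches → `collection.append('F')` → collection = ['M', 'F'].
4. `else` is skipped (an exception was raised).
Result: ['M', 'F']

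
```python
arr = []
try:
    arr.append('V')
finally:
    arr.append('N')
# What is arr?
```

Step-by-step execution trace:
1. try: `arr.append('V')` → arr = ['V'].
2. The try body completes without raising.
3. finally always runs: `arr.append('N')` → arr = ['V', 'N'].
Result: ['V', 'N']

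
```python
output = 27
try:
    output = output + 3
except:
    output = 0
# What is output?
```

Step-by-step execution trace:
1. output starts at 27.
2. try: `output = output + 3` → output = 30. No exception raised.
3. `except` is skipped.
Result: 30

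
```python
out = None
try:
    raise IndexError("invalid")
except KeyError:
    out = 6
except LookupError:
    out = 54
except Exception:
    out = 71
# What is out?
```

Step-by-step execution trace:
1. `raise IndexError(...)` raises IndexError.
2. `except KeyError` does not match (IndexError is not a subclass of KeyError); skipped.
3. `except LookupError` matches (IndexError is a subclass of LookupError) → out = 54.
4. `except Exception` is not reached.
Result: 54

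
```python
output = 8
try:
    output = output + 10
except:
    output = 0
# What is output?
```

Step-by-step execution trace:
1. output starts at 8.
2. try: `output = output + 10` → output = 18. No exception raised.
3. `except` is skipped.
Result: 18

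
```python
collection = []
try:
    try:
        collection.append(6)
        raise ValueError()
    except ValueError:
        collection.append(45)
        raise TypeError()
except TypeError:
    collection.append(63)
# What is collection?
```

Step-by-step execution trace:
1. Inner try: `collection.append(6)` → collection = [6].
2. `raise ValueError()` raises ValueError.
3. Inner `except ValueError` matches → `collection.append(45)` → collection = [6, 45].
4. `raise TypeError()` raises TypeError; propagates to outer try.
5. Outer `except TypeError` matches → `collection.append(63)` → collection = [6, 45, 63].
Result: [6, 45, 63]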